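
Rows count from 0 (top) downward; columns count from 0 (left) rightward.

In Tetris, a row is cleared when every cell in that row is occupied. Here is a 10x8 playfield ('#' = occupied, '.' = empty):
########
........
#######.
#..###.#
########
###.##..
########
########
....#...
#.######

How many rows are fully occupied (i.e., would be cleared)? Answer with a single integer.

Check each row:
  row 0: 0 empty cells -> FULL (clear)
  row 1: 8 empty cells -> not full
  row 2: 1 empty cell -> not full
  row 3: 3 empty cells -> not full
  row 4: 0 empty cells -> FULL (clear)
  row 5: 3 empty cells -> not full
  row 6: 0 empty cells -> FULL (clear)
  row 7: 0 empty cells -> FULL (clear)
  row 8: 7 empty cells -> not full
  row 9: 1 empty cell -> not full
Total rows cleared: 4

Answer: 4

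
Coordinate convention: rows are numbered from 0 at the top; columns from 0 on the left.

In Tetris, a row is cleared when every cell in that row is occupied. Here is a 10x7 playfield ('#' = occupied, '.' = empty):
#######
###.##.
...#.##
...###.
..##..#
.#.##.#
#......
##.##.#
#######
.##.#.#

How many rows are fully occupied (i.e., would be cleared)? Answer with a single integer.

Check each row:
  row 0: 0 empty cells -> FULL (clear)
  row 1: 2 empty cells -> not full
  row 2: 4 empty cells -> not full
  row 3: 4 empty cells -> not full
  row 4: 4 empty cells -> not full
  row 5: 3 empty cells -> not full
  row 6: 6 empty cells -> not full
  row 7: 2 empty cells -> not full
  row 8: 0 empty cells -> FULL (clear)
  row 9: 3 empty cells -> not full
Total rows cleared: 2

Answer: 2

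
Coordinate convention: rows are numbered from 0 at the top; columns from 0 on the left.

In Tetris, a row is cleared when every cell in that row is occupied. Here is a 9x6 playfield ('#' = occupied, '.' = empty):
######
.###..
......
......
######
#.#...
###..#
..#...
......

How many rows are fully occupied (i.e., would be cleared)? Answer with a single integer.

Check each row:
  row 0: 0 empty cells -> FULL (clear)
  row 1: 3 empty cells -> not full
  row 2: 6 empty cells -> not full
  row 3: 6 empty cells -> not full
  row 4: 0 empty cells -> FULL (clear)
  row 5: 4 empty cells -> not full
  row 6: 2 empty cells -> not full
  row 7: 5 empty cells -> not full
  row 8: 6 empty cells -> not full
Total rows cleared: 2

Answer: 2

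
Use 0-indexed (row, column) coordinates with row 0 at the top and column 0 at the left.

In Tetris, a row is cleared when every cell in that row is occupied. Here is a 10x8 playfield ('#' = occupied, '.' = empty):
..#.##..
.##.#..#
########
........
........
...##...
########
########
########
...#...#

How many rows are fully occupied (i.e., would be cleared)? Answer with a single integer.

Check each row:
  row 0: 5 empty cells -> not full
  row 1: 4 empty cells -> not full
  row 2: 0 empty cells -> FULL (clear)
  row 3: 8 empty cells -> not full
  row 4: 8 empty cells -> not full
  row 5: 6 empty cells -> not full
  row 6: 0 empty cells -> FULL (clear)
  row 7: 0 empty cells -> FULL (clear)
  row 8: 0 empty cells -> FULL (clear)
  row 9: 6 empty cells -> not full
Total rows cleared: 4

Answer: 4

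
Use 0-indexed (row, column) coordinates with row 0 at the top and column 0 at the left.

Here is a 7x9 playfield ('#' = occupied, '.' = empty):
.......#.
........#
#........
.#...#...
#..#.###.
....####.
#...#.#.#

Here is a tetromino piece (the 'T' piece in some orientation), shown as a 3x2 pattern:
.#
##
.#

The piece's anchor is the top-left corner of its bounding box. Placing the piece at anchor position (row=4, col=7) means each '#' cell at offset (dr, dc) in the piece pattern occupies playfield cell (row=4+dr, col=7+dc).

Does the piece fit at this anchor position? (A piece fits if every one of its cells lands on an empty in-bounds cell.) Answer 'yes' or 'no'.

Answer: no

Derivation:
Check each piece cell at anchor (4, 7):
  offset (0,1) -> (4,8): empty -> OK
  offset (1,0) -> (5,7): occupied ('#') -> FAIL
  offset (1,1) -> (5,8): empty -> OK
  offset (2,1) -> (6,8): occupied ('#') -> FAIL
All cells valid: no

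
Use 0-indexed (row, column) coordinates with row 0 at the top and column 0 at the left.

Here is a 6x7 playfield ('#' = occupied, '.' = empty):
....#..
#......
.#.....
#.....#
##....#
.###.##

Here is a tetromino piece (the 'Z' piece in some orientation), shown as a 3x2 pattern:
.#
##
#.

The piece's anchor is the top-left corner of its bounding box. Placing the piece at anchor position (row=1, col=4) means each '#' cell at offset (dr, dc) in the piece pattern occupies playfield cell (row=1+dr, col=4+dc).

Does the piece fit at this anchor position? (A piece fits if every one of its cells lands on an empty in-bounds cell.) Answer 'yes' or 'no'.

Answer: yes

Derivation:
Check each piece cell at anchor (1, 4):
  offset (0,1) -> (1,5): empty -> OK
  offset (1,0) -> (2,4): empty -> OK
  offset (1,1) -> (2,5): empty -> OK
  offset (2,0) -> (3,4): empty -> OK
All cells valid: yes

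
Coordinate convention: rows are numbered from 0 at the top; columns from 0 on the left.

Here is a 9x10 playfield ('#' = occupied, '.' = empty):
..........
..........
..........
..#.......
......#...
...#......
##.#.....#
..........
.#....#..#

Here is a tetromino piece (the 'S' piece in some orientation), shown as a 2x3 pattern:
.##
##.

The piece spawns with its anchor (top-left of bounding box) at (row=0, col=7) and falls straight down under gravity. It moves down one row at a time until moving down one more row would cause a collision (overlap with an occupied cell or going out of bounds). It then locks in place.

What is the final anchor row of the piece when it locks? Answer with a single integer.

Spawn at (row=0, col=7). Try each row:
  row 0: fits
  row 1: fits
  row 2: fits
  row 3: fits
  row 4: fits
  row 5: fits
  row 6: blocked -> lock at row 5

Answer: 5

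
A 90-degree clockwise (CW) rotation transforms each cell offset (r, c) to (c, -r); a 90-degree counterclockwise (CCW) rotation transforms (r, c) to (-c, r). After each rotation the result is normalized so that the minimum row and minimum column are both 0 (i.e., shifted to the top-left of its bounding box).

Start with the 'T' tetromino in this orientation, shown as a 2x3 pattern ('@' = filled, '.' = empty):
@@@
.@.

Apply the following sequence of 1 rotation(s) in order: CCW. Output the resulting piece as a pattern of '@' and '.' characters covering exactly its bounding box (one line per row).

Start:
@@@
.@.
After rotation 1 (CCW):
@.
@@
@.

Answer: @.
@@
@.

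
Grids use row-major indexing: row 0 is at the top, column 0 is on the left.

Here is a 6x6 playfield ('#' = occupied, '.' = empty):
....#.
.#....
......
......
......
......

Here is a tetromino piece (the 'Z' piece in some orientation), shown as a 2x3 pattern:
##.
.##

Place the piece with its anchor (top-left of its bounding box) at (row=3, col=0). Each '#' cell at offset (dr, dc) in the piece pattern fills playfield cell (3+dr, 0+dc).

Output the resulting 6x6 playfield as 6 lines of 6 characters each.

Fill (3+0,0+0) = (3,0)
Fill (3+0,0+1) = (3,1)
Fill (3+1,0+1) = (4,1)
Fill (3+1,0+2) = (4,2)

Answer: ....#.
.#....
......
##....
.##...
......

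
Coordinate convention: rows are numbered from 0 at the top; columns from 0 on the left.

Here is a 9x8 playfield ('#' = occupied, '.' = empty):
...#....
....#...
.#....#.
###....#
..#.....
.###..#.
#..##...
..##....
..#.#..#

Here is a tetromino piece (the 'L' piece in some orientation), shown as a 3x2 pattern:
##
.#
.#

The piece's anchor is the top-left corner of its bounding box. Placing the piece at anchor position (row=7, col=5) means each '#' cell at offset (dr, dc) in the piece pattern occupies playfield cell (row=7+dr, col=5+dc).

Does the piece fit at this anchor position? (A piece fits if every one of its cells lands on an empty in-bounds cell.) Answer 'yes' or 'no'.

Check each piece cell at anchor (7, 5):
  offset (0,0) -> (7,5): empty -> OK
  offset (0,1) -> (7,6): empty -> OK
  offset (1,1) -> (8,6): empty -> OK
  offset (2,1) -> (9,6): out of bounds -> FAIL
All cells valid: no

Answer: no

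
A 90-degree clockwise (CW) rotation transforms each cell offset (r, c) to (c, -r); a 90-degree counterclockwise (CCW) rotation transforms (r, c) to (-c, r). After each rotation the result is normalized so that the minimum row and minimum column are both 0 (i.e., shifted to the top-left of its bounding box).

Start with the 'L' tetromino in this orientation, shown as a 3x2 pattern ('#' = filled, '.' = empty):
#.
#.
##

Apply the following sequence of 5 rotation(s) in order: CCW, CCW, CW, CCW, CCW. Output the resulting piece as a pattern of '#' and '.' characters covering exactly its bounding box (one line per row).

Answer: ###
#..

Derivation:
Start:
#.
#.
##
After rotation 1 (CCW):
..#
###
After rotation 2 (CCW):
##
.#
.#
After rotation 3 (CW):
..#
###
After rotation 4 (CCW):
##
.#
.#
After rotation 5 (CCW):
###
#..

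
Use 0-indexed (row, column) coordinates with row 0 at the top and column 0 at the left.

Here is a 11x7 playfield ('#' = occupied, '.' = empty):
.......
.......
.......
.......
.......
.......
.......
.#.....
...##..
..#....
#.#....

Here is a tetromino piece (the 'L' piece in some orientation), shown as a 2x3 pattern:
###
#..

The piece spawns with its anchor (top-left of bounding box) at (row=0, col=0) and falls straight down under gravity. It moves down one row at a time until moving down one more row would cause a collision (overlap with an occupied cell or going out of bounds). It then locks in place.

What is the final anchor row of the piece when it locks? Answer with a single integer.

Answer: 6

Derivation:
Spawn at (row=0, col=0). Try each row:
  row 0: fits
  row 1: fits
  row 2: fits
  row 3: fits
  row 4: fits
  row 5: fits
  row 6: fits
  row 7: blocked -> lock at row 6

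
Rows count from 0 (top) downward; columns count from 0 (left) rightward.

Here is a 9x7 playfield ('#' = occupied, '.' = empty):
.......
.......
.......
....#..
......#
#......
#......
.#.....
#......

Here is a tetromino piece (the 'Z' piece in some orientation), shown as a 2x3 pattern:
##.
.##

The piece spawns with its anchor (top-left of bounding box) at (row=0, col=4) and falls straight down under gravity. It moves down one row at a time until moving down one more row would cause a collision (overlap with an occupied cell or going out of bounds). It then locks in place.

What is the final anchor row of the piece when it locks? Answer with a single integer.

Spawn at (row=0, col=4). Try each row:
  row 0: fits
  row 1: fits
  row 2: fits
  row 3: blocked -> lock at row 2

Answer: 2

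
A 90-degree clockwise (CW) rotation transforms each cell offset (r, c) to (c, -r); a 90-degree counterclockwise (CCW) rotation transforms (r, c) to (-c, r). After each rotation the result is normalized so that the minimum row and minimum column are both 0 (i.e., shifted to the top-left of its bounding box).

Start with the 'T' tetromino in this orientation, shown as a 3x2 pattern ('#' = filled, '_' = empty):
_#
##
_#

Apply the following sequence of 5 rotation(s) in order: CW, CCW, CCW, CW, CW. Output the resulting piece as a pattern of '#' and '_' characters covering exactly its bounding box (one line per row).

Start:
_#
##
_#
After rotation 1 (CW):
_#_
###
After rotation 2 (CCW):
_#
##
_#
After rotation 3 (CCW):
###
_#_
After rotation 4 (CW):
_#
##
_#
After rotation 5 (CW):
_#_
###

Answer: _#_
###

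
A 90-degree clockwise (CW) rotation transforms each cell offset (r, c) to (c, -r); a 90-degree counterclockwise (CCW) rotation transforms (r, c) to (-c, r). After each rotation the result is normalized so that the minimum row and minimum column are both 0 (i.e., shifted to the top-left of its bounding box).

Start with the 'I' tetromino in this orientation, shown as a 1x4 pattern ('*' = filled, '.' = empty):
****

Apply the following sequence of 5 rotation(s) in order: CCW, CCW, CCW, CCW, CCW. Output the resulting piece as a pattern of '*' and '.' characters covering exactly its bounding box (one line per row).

Answer: *
*
*
*

Derivation:
Start:
****
After rotation 1 (CCW):
*
*
*
*
After rotation 2 (CCW):
****
After rotation 3 (CCW):
*
*
*
*
After rotation 4 (CCW):
****
After rotation 5 (CCW):
*
*
*
*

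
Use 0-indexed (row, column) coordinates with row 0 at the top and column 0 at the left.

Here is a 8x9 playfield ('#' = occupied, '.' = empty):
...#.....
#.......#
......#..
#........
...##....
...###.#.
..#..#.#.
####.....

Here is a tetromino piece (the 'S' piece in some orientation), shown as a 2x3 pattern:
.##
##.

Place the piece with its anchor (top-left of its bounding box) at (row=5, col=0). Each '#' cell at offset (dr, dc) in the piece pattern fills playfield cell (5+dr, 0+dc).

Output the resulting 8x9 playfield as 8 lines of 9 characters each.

Fill (5+0,0+1) = (5,1)
Fill (5+0,0+2) = (5,2)
Fill (5+1,0+0) = (6,0)
Fill (5+1,0+1) = (6,1)

Answer: ...#.....
#.......#
......#..
#........
...##....
.#####.#.
###..#.#.
####.....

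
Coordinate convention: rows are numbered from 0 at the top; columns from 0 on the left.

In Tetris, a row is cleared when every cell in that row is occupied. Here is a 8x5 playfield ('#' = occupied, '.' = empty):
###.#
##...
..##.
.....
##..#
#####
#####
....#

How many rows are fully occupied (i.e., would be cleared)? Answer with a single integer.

Answer: 2

Derivation:
Check each row:
  row 0: 1 empty cell -> not full
  row 1: 3 empty cells -> not full
  row 2: 3 empty cells -> not full
  row 3: 5 empty cells -> not full
  row 4: 2 empty cells -> not full
  row 5: 0 empty cells -> FULL (clear)
  row 6: 0 empty cells -> FULL (clear)
  row 7: 4 empty cells -> not full
Total rows cleared: 2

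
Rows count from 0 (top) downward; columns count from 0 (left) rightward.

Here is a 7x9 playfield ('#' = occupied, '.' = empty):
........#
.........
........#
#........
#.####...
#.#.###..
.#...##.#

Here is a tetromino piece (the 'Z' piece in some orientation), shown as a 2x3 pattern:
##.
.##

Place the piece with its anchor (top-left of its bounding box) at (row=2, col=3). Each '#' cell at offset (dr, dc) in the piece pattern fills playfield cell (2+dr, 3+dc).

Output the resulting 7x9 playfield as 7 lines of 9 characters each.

Fill (2+0,3+0) = (2,3)
Fill (2+0,3+1) = (2,4)
Fill (2+1,3+1) = (3,4)
Fill (2+1,3+2) = (3,5)

Answer: ........#
.........
...##...#
#...##...
#.####...
#.#.###..
.#...##.#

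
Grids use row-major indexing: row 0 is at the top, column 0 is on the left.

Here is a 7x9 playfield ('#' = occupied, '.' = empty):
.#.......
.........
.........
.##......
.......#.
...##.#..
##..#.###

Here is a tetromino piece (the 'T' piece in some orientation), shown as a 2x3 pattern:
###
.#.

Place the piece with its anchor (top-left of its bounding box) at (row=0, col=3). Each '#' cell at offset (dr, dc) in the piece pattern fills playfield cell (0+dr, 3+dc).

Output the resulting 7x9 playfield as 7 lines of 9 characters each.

Answer: .#.###...
....#....
.........
.##......
.......#.
...##.#..
##..#.###

Derivation:
Fill (0+0,3+0) = (0,3)
Fill (0+0,3+1) = (0,4)
Fill (0+0,3+2) = (0,5)
Fill (0+1,3+1) = (1,4)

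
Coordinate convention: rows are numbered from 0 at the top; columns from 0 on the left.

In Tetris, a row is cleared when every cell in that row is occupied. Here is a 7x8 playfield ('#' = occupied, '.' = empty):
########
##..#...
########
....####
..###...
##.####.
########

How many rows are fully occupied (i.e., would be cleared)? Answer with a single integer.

Answer: 3

Derivation:
Check each row:
  row 0: 0 empty cells -> FULL (clear)
  row 1: 5 empty cells -> not full
  row 2: 0 empty cells -> FULL (clear)
  row 3: 4 empty cells -> not full
  row 4: 5 empty cells -> not full
  row 5: 2 empty cells -> not full
  row 6: 0 empty cells -> FULL (clear)
Total rows cleared: 3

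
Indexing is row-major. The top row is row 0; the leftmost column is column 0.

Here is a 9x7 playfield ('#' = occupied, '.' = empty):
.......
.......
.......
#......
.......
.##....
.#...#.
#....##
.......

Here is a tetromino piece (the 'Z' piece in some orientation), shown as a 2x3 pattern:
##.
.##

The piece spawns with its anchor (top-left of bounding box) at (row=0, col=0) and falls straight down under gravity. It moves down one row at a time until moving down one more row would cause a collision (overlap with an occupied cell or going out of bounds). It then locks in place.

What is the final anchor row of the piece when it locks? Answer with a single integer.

Answer: 2

Derivation:
Spawn at (row=0, col=0). Try each row:
  row 0: fits
  row 1: fits
  row 2: fits
  row 3: blocked -> lock at row 2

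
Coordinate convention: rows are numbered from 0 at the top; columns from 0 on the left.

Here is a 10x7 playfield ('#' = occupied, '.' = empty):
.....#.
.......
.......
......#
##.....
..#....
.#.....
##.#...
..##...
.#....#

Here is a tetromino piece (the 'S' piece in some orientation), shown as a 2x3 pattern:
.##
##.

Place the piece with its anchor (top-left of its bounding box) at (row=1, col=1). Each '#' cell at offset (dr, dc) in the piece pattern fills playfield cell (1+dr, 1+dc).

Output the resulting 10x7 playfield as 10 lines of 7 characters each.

Fill (1+0,1+1) = (1,2)
Fill (1+0,1+2) = (1,3)
Fill (1+1,1+0) = (2,1)
Fill (1+1,1+1) = (2,2)

Answer: .....#.
..##...
.##....
......#
##.....
..#....
.#.....
##.#...
..##...
.#....#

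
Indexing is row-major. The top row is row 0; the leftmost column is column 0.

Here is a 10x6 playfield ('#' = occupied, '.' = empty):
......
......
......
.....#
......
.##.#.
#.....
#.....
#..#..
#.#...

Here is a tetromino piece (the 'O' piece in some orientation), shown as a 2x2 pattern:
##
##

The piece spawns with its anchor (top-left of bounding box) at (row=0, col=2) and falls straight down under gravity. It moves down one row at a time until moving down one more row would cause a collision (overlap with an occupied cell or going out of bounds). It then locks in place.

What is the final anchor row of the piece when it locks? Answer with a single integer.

Answer: 3

Derivation:
Spawn at (row=0, col=2). Try each row:
  row 0: fits
  row 1: fits
  row 2: fits
  row 3: fits
  row 4: blocked -> lock at row 3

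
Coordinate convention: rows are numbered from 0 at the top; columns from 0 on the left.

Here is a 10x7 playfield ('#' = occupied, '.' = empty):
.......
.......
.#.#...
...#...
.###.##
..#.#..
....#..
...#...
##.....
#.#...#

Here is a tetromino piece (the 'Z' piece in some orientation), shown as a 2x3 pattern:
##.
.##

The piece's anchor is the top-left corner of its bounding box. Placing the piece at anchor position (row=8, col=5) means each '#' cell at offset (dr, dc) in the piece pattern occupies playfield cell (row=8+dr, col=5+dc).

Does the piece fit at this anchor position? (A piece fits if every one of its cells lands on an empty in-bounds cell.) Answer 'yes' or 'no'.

Check each piece cell at anchor (8, 5):
  offset (0,0) -> (8,5): empty -> OK
  offset (0,1) -> (8,6): empty -> OK
  offset (1,1) -> (9,6): occupied ('#') -> FAIL
  offset (1,2) -> (9,7): out of bounds -> FAIL
All cells valid: no

Answer: no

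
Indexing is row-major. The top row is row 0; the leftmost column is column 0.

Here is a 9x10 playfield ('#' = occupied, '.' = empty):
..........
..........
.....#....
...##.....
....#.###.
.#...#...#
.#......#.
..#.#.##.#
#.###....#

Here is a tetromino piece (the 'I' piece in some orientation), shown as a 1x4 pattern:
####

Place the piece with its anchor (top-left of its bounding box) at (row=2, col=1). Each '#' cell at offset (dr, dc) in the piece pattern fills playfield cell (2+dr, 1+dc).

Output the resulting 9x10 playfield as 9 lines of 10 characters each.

Fill (2+0,1+0) = (2,1)
Fill (2+0,1+1) = (2,2)
Fill (2+0,1+2) = (2,3)
Fill (2+0,1+3) = (2,4)

Answer: ..........
..........
.#####....
...##.....
....#.###.
.#...#...#
.#......#.
..#.#.##.#
#.###....#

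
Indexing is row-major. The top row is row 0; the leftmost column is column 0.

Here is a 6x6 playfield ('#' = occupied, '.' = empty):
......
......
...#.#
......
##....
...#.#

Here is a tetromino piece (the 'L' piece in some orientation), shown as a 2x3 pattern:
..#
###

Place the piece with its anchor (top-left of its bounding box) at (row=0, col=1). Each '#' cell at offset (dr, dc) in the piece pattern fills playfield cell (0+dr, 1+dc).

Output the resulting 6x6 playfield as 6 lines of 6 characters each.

Fill (0+0,1+2) = (0,3)
Fill (0+1,1+0) = (1,1)
Fill (0+1,1+1) = (1,2)
Fill (0+1,1+2) = (1,3)

Answer: ...#..
.###..
...#.#
......
##....
...#.#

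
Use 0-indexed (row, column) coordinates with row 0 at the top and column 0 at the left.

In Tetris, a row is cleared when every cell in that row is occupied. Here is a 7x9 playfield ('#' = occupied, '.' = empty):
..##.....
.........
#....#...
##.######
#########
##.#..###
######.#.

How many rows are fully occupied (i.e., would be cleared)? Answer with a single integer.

Check each row:
  row 0: 7 empty cells -> not full
  row 1: 9 empty cells -> not full
  row 2: 7 empty cells -> not full
  row 3: 1 empty cell -> not full
  row 4: 0 empty cells -> FULL (clear)
  row 5: 3 empty cells -> not full
  row 6: 2 empty cells -> not full
Total rows cleared: 1

Answer: 1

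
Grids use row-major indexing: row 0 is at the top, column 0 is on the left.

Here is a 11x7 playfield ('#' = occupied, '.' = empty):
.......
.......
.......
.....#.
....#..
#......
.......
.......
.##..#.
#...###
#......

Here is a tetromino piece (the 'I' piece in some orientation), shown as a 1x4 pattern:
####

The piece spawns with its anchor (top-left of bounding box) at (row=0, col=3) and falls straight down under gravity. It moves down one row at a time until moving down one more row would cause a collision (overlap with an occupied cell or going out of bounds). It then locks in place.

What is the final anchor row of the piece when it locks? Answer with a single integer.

Spawn at (row=0, col=3). Try each row:
  row 0: fits
  row 1: fits
  row 2: fits
  row 3: blocked -> lock at row 2

Answer: 2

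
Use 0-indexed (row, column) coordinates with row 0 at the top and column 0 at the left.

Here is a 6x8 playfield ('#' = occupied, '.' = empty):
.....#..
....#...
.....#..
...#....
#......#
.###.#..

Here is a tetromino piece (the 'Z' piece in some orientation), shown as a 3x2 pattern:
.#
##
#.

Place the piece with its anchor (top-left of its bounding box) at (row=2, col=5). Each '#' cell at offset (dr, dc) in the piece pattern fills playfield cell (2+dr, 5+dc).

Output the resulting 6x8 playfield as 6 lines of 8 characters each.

Answer: .....#..
....#...
.....##.
...#.##.
#....#.#
.###.#..

Derivation:
Fill (2+0,5+1) = (2,6)
Fill (2+1,5+0) = (3,5)
Fill (2+1,5+1) = (3,6)
Fill (2+2,5+0) = (4,5)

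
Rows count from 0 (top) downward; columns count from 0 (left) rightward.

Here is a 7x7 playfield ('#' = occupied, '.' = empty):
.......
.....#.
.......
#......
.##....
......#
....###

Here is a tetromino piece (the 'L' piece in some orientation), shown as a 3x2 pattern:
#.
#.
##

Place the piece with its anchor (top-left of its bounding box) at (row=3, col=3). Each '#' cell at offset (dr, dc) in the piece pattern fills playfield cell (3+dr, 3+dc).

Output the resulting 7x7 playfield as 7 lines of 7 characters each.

Answer: .......
.....#.
.......
#..#...
.###...
...##.#
....###

Derivation:
Fill (3+0,3+0) = (3,3)
Fill (3+1,3+0) = (4,3)
Fill (3+2,3+0) = (5,3)
Fill (3+2,3+1) = (5,4)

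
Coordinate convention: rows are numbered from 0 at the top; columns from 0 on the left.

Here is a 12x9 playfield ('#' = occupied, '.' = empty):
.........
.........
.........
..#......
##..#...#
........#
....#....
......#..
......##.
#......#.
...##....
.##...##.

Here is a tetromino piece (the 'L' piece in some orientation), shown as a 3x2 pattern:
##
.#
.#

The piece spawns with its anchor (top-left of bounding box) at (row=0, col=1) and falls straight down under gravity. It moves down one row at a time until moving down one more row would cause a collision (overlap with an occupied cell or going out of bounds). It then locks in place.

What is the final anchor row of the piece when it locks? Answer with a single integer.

Spawn at (row=0, col=1). Try each row:
  row 0: fits
  row 1: blocked -> lock at row 0

Answer: 0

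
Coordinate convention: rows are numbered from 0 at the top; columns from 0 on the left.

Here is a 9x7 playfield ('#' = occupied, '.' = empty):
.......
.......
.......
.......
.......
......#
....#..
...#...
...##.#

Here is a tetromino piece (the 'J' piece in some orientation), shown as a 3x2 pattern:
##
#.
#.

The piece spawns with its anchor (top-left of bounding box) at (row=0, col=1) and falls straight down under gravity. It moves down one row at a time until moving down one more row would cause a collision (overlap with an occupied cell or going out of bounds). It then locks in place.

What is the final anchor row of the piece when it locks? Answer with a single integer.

Spawn at (row=0, col=1). Try each row:
  row 0: fits
  row 1: fits
  row 2: fits
  row 3: fits
  row 4: fits
  row 5: fits
  row 6: fits
  row 7: blocked -> lock at row 6

Answer: 6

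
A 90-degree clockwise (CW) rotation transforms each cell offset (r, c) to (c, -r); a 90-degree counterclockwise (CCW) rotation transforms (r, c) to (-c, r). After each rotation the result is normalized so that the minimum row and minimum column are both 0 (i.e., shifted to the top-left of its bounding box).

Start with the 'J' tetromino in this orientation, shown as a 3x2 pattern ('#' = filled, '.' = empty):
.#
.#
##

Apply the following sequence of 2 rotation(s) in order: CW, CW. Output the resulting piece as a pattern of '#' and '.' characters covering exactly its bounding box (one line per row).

Start:
.#
.#
##
After rotation 1 (CW):
#..
###
After rotation 2 (CW):
##
#.
#.

Answer: ##
#.
#.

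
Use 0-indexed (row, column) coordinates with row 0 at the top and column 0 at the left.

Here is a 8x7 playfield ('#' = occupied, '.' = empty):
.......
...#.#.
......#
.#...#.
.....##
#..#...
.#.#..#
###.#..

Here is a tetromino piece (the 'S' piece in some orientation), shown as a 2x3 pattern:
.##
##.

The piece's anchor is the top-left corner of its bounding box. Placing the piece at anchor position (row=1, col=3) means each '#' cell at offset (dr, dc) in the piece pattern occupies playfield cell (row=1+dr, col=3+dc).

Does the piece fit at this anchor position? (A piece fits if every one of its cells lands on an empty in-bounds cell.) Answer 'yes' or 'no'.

Check each piece cell at anchor (1, 3):
  offset (0,1) -> (1,4): empty -> OK
  offset (0,2) -> (1,5): occupied ('#') -> FAIL
  offset (1,0) -> (2,3): empty -> OK
  offset (1,1) -> (2,4): empty -> OK
All cells valid: no

Answer: no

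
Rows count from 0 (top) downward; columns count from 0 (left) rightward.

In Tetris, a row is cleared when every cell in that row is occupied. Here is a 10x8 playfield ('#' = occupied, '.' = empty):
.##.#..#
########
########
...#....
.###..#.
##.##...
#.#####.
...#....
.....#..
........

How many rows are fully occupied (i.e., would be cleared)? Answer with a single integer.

Answer: 2

Derivation:
Check each row:
  row 0: 4 empty cells -> not full
  row 1: 0 empty cells -> FULL (clear)
  row 2: 0 empty cells -> FULL (clear)
  row 3: 7 empty cells -> not full
  row 4: 4 empty cells -> not full
  row 5: 4 empty cells -> not full
  row 6: 2 empty cells -> not full
  row 7: 7 empty cells -> not full
  row 8: 7 empty cells -> not full
  row 9: 8 empty cells -> not full
Total rows cleared: 2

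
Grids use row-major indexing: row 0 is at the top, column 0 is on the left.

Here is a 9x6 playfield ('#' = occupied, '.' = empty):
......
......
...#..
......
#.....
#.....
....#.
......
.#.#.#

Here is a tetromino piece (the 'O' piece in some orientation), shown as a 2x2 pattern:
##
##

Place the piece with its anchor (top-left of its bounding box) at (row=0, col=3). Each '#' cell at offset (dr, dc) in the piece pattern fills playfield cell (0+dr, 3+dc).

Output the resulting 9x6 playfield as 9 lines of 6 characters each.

Answer: ...##.
...##.
...#..
......
#.....
#.....
....#.
......
.#.#.#

Derivation:
Fill (0+0,3+0) = (0,3)
Fill (0+0,3+1) = (0,4)
Fill (0+1,3+0) = (1,3)
Fill (0+1,3+1) = (1,4)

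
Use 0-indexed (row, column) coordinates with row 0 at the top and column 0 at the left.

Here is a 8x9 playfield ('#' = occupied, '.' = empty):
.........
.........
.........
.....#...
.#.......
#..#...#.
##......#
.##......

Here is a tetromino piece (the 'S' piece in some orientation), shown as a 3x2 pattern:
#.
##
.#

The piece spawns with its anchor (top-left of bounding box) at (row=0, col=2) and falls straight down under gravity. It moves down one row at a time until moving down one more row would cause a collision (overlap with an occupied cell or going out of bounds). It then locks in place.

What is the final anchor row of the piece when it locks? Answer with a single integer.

Answer: 2

Derivation:
Spawn at (row=0, col=2). Try each row:
  row 0: fits
  row 1: fits
  row 2: fits
  row 3: blocked -> lock at row 2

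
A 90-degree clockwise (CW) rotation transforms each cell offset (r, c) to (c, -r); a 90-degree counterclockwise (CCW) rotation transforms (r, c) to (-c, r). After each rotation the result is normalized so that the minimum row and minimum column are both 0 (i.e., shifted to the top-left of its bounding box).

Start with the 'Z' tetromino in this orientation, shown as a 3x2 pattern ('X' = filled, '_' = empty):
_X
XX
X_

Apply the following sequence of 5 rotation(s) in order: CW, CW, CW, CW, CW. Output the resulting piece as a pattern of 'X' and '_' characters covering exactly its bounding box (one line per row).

Answer: XX_
_XX

Derivation:
Start:
_X
XX
X_
After rotation 1 (CW):
XX_
_XX
After rotation 2 (CW):
_X
XX
X_
After rotation 3 (CW):
XX_
_XX
After rotation 4 (CW):
_X
XX
X_
After rotation 5 (CW):
XX_
_XX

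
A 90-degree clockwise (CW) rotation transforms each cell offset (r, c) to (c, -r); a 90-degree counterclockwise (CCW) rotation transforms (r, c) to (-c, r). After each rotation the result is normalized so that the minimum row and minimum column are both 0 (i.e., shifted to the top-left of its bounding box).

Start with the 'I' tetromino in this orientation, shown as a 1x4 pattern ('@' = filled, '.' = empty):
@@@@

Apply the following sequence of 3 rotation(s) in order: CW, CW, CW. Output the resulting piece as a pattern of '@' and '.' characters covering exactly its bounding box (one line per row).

Start:
@@@@
After rotation 1 (CW):
@
@
@
@
After rotation 2 (CW):
@@@@
After rotation 3 (CW):
@
@
@
@

Answer: @
@
@
@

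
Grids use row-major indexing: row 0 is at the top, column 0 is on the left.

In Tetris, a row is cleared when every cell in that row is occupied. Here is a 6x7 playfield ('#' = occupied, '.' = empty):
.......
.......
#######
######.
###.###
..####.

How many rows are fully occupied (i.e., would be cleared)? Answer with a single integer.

Answer: 1

Derivation:
Check each row:
  row 0: 7 empty cells -> not full
  row 1: 7 empty cells -> not full
  row 2: 0 empty cells -> FULL (clear)
  row 3: 1 empty cell -> not full
  row 4: 1 empty cell -> not full
  row 5: 3 empty cells -> not full
Total rows cleared: 1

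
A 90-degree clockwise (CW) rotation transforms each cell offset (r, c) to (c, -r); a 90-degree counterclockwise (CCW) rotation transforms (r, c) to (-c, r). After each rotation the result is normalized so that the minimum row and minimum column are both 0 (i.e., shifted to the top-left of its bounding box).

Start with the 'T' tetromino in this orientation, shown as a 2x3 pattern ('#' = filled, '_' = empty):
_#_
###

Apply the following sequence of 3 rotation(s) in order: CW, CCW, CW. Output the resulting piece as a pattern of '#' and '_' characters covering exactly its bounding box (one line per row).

Answer: #_
##
#_

Derivation:
Start:
_#_
###
After rotation 1 (CW):
#_
##
#_
After rotation 2 (CCW):
_#_
###
After rotation 3 (CW):
#_
##
#_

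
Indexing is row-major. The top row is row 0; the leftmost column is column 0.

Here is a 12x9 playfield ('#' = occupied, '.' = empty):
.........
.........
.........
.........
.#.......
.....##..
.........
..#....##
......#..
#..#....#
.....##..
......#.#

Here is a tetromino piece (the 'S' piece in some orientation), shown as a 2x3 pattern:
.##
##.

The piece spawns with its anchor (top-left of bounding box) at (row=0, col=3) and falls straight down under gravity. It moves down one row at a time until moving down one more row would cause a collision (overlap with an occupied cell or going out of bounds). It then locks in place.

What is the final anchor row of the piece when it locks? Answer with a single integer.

Answer: 4

Derivation:
Spawn at (row=0, col=3). Try each row:
  row 0: fits
  row 1: fits
  row 2: fits
  row 3: fits
  row 4: fits
  row 5: blocked -> lock at row 4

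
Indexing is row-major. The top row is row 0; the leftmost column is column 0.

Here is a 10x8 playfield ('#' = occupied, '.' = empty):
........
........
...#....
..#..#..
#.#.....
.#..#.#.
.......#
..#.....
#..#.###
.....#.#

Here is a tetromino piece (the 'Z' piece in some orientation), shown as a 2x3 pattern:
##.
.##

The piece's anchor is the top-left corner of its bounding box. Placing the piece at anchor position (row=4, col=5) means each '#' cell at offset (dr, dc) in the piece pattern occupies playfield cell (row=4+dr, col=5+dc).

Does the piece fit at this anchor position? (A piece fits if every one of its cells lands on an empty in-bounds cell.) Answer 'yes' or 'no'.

Answer: no

Derivation:
Check each piece cell at anchor (4, 5):
  offset (0,0) -> (4,5): empty -> OK
  offset (0,1) -> (4,6): empty -> OK
  offset (1,1) -> (5,6): occupied ('#') -> FAIL
  offset (1,2) -> (5,7): empty -> OK
All cells valid: no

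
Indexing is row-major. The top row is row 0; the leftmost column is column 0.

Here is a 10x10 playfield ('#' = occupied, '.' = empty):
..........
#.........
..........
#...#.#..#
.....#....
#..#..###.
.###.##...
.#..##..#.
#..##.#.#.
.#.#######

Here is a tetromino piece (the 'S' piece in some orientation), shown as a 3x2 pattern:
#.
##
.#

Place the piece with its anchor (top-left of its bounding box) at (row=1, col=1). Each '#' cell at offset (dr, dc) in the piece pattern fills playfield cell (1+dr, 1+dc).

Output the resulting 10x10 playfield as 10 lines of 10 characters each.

Answer: ..........
##........
.##.......
#.#.#.#..#
.....#....
#..#..###.
.###.##...
.#..##..#.
#..##.#.#.
.#.#######

Derivation:
Fill (1+0,1+0) = (1,1)
Fill (1+1,1+0) = (2,1)
Fill (1+1,1+1) = (2,2)
Fill (1+2,1+1) = (3,2)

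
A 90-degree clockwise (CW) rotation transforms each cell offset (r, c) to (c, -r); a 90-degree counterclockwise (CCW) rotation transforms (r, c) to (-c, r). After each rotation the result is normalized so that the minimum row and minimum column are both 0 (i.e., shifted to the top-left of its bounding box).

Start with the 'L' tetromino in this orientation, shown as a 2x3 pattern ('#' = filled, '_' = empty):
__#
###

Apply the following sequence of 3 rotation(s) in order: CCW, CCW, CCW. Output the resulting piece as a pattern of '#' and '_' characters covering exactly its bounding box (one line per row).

Start:
__#
###
After rotation 1 (CCW):
##
_#
_#
After rotation 2 (CCW):
###
#__
After rotation 3 (CCW):
#_
#_
##

Answer: #_
#_
##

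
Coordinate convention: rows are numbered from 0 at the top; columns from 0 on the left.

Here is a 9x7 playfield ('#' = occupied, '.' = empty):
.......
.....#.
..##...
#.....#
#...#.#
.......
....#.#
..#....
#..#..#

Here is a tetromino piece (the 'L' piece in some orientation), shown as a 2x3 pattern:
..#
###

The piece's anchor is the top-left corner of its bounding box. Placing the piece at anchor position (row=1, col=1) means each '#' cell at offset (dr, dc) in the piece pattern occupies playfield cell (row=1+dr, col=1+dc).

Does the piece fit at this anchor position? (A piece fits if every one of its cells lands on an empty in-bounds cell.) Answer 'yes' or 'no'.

Check each piece cell at anchor (1, 1):
  offset (0,2) -> (1,3): empty -> OK
  offset (1,0) -> (2,1): empty -> OK
  offset (1,1) -> (2,2): occupied ('#') -> FAIL
  offset (1,2) -> (2,3): occupied ('#') -> FAIL
All cells valid: no

Answer: no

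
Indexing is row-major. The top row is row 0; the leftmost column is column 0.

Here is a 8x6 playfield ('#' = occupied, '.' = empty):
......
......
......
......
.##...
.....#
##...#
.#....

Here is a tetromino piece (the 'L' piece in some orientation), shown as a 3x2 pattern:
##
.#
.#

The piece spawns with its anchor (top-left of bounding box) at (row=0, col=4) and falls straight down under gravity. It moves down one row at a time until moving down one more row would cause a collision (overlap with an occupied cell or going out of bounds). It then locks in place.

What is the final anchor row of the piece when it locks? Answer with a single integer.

Spawn at (row=0, col=4). Try each row:
  row 0: fits
  row 1: fits
  row 2: fits
  row 3: blocked -> lock at row 2

Answer: 2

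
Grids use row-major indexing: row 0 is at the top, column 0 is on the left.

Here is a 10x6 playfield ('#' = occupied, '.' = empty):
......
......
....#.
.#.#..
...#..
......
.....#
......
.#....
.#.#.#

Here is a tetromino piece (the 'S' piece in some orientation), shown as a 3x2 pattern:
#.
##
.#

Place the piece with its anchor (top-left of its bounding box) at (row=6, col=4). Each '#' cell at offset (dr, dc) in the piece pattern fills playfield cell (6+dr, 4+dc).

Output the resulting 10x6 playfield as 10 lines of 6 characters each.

Fill (6+0,4+0) = (6,4)
Fill (6+1,4+0) = (7,4)
Fill (6+1,4+1) = (7,5)
Fill (6+2,4+1) = (8,5)

Answer: ......
......
....#.
.#.#..
...#..
......
....##
....##
.#...#
.#.#.#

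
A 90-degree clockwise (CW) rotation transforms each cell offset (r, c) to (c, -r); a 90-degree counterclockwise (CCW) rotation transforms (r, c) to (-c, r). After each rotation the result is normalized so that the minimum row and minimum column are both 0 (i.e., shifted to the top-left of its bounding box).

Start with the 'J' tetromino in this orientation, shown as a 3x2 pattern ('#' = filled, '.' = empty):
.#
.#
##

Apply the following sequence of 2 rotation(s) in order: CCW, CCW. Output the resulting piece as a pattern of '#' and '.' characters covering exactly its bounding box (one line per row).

Start:
.#
.#
##
After rotation 1 (CCW):
###
..#
After rotation 2 (CCW):
##
#.
#.

Answer: ##
#.
#.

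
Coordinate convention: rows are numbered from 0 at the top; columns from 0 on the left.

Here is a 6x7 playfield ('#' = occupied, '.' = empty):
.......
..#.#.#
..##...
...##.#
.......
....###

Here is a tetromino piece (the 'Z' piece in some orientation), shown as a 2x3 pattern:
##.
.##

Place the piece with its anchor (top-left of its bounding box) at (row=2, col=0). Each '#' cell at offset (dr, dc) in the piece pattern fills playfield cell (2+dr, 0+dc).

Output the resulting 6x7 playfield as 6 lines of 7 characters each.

Fill (2+0,0+0) = (2,0)
Fill (2+0,0+1) = (2,1)
Fill (2+1,0+1) = (3,1)
Fill (2+1,0+2) = (3,2)

Answer: .......
..#.#.#
####...
.####.#
.......
....###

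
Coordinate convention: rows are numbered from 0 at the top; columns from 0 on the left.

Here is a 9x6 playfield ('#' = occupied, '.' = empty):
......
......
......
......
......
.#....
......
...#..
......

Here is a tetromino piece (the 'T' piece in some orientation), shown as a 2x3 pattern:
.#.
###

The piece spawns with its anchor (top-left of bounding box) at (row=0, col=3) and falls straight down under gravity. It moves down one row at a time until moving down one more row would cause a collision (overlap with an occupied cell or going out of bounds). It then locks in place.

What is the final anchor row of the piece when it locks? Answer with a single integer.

Answer: 5

Derivation:
Spawn at (row=0, col=3). Try each row:
  row 0: fits
  row 1: fits
  row 2: fits
  row 3: fits
  row 4: fits
  row 5: fits
  row 6: blocked -> lock at row 5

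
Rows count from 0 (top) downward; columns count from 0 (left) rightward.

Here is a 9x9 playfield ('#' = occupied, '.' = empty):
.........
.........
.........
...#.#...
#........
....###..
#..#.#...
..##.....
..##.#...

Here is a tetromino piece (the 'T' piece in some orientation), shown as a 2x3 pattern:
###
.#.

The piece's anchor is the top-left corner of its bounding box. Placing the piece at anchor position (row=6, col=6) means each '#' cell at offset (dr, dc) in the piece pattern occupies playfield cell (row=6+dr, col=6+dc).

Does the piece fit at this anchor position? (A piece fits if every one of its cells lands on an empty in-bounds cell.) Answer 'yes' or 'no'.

Answer: yes

Derivation:
Check each piece cell at anchor (6, 6):
  offset (0,0) -> (6,6): empty -> OK
  offset (0,1) -> (6,7): empty -> OK
  offset (0,2) -> (6,8): empty -> OK
  offset (1,1) -> (7,7): empty -> OK
All cells valid: yes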